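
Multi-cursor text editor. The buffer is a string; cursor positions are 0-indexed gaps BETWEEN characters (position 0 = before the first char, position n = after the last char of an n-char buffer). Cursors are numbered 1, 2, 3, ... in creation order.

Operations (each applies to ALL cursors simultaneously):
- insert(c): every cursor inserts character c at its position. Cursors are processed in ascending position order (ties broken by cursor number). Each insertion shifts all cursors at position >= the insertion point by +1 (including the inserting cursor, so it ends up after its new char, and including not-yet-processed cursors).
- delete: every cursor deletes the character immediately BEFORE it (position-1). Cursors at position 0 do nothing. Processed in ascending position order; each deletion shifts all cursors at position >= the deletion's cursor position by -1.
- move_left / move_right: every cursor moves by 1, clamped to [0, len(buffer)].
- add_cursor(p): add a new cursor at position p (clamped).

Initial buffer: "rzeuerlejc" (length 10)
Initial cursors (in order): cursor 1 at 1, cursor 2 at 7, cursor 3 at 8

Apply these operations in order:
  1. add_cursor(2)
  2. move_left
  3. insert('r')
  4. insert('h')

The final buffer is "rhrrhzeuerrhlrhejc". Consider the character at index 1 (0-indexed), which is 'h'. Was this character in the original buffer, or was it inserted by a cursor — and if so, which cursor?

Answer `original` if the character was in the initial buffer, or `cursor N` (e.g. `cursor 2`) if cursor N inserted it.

Answer: cursor 1

Derivation:
After op 1 (add_cursor(2)): buffer="rzeuerlejc" (len 10), cursors c1@1 c4@2 c2@7 c3@8, authorship ..........
After op 2 (move_left): buffer="rzeuerlejc" (len 10), cursors c1@0 c4@1 c2@6 c3@7, authorship ..........
After op 3 (insert('r')): buffer="rrrzeuerrlrejc" (len 14), cursors c1@1 c4@3 c2@9 c3@11, authorship 1.4.....2.3...
After op 4 (insert('h')): buffer="rhrrhzeuerrhlrhejc" (len 18), cursors c1@2 c4@5 c2@12 c3@15, authorship 11.44.....22.33...
Authorship (.=original, N=cursor N): 1 1 . 4 4 . . . . . 2 2 . 3 3 . . .
Index 1: author = 1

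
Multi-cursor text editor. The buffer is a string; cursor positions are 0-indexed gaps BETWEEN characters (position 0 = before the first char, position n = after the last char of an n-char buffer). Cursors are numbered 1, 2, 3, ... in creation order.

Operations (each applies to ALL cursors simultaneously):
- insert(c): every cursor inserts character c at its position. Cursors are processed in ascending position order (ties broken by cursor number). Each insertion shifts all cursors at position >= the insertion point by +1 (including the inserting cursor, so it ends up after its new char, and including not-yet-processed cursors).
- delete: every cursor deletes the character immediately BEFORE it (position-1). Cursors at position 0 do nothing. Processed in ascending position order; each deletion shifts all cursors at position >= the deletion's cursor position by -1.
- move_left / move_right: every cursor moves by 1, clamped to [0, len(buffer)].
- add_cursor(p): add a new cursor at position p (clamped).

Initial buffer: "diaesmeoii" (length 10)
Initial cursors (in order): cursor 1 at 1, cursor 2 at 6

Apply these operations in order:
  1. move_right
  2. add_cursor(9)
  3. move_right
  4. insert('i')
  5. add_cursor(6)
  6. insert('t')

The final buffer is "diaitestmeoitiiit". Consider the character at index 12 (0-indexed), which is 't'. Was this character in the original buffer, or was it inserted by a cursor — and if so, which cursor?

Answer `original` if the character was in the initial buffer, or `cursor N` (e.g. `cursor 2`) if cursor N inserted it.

After op 1 (move_right): buffer="diaesmeoii" (len 10), cursors c1@2 c2@7, authorship ..........
After op 2 (add_cursor(9)): buffer="diaesmeoii" (len 10), cursors c1@2 c2@7 c3@9, authorship ..........
After op 3 (move_right): buffer="diaesmeoii" (len 10), cursors c1@3 c2@8 c3@10, authorship ..........
After op 4 (insert('i')): buffer="diaiesmeoiiii" (len 13), cursors c1@4 c2@10 c3@13, authorship ...1.....2..3
After op 5 (add_cursor(6)): buffer="diaiesmeoiiii" (len 13), cursors c1@4 c4@6 c2@10 c3@13, authorship ...1.....2..3
After op 6 (insert('t')): buffer="diaitestmeoitiiit" (len 17), cursors c1@5 c4@8 c2@13 c3@17, authorship ...11..4...22..33
Authorship (.=original, N=cursor N): . . . 1 1 . . 4 . . . 2 2 . . 3 3
Index 12: author = 2

Answer: cursor 2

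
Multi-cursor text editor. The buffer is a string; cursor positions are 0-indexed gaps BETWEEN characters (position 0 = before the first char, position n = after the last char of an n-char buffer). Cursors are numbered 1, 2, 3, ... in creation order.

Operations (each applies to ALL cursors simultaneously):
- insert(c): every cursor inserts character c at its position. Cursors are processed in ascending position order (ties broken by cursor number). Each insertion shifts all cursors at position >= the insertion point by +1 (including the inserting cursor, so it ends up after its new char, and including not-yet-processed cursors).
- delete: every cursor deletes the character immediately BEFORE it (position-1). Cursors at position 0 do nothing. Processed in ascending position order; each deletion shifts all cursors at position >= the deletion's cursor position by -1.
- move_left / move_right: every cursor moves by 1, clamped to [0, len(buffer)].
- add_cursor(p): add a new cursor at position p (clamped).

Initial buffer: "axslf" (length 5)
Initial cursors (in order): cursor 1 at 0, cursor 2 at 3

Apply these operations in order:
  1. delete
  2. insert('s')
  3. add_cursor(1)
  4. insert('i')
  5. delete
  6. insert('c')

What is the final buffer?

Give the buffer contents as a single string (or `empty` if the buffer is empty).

After op 1 (delete): buffer="axlf" (len 4), cursors c1@0 c2@2, authorship ....
After op 2 (insert('s')): buffer="saxslf" (len 6), cursors c1@1 c2@4, authorship 1..2..
After op 3 (add_cursor(1)): buffer="saxslf" (len 6), cursors c1@1 c3@1 c2@4, authorship 1..2..
After op 4 (insert('i')): buffer="siiaxsilf" (len 9), cursors c1@3 c3@3 c2@7, authorship 113..22..
After op 5 (delete): buffer="saxslf" (len 6), cursors c1@1 c3@1 c2@4, authorship 1..2..
After op 6 (insert('c')): buffer="sccaxsclf" (len 9), cursors c1@3 c3@3 c2@7, authorship 113..22..

Answer: sccaxsclf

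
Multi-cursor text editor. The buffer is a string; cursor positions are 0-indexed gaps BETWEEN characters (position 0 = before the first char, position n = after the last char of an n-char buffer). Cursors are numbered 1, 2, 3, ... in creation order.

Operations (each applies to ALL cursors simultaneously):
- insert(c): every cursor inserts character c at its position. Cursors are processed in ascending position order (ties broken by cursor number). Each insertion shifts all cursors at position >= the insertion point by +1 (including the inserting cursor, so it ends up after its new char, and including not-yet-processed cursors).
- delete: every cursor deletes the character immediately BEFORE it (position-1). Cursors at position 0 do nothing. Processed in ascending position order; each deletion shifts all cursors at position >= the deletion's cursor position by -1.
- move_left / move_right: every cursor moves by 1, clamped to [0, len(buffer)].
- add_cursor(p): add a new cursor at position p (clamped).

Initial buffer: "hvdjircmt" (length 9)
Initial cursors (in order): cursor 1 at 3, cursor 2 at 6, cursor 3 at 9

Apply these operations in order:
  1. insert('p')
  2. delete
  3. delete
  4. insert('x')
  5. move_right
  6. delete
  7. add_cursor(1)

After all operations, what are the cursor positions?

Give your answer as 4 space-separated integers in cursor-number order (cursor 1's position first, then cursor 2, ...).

After op 1 (insert('p')): buffer="hvdpjirpcmtp" (len 12), cursors c1@4 c2@8 c3@12, authorship ...1...2...3
After op 2 (delete): buffer="hvdjircmt" (len 9), cursors c1@3 c2@6 c3@9, authorship .........
After op 3 (delete): buffer="hvjicm" (len 6), cursors c1@2 c2@4 c3@6, authorship ......
After op 4 (insert('x')): buffer="hvxjixcmx" (len 9), cursors c1@3 c2@6 c3@9, authorship ..1..2..3
After op 5 (move_right): buffer="hvxjixcmx" (len 9), cursors c1@4 c2@7 c3@9, authorship ..1..2..3
After op 6 (delete): buffer="hvxixm" (len 6), cursors c1@3 c2@5 c3@6, authorship ..1.2.
After op 7 (add_cursor(1)): buffer="hvxixm" (len 6), cursors c4@1 c1@3 c2@5 c3@6, authorship ..1.2.

Answer: 3 5 6 1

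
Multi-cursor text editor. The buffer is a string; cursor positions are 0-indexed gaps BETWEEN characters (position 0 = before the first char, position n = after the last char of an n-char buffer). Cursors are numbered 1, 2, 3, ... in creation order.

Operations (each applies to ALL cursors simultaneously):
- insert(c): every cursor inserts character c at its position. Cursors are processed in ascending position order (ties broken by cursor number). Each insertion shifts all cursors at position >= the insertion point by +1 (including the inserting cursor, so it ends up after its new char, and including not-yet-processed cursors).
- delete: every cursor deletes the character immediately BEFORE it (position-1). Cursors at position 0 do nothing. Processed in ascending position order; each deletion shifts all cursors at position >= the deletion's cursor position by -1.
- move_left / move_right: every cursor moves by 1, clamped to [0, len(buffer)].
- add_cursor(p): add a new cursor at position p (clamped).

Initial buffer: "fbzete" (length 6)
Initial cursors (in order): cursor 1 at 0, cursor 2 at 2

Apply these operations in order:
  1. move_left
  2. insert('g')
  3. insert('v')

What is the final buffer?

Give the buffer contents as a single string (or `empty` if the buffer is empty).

Answer: gvfgvbzete

Derivation:
After op 1 (move_left): buffer="fbzete" (len 6), cursors c1@0 c2@1, authorship ......
After op 2 (insert('g')): buffer="gfgbzete" (len 8), cursors c1@1 c2@3, authorship 1.2.....
After op 3 (insert('v')): buffer="gvfgvbzete" (len 10), cursors c1@2 c2@5, authorship 11.22.....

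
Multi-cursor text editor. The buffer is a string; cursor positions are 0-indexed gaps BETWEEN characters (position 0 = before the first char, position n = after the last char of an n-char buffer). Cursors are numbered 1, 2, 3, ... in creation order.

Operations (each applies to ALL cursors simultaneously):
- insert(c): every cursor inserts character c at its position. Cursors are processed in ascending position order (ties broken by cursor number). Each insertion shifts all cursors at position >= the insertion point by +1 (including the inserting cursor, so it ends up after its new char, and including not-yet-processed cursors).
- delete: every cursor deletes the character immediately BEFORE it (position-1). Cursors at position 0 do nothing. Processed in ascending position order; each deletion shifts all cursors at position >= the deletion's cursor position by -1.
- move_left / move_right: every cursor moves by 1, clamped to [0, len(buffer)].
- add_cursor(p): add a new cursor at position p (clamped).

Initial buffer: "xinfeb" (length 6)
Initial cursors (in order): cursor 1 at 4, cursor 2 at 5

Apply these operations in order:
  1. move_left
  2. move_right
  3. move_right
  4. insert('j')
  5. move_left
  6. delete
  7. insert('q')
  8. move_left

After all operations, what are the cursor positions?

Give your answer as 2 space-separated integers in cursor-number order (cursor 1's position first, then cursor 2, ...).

After op 1 (move_left): buffer="xinfeb" (len 6), cursors c1@3 c2@4, authorship ......
After op 2 (move_right): buffer="xinfeb" (len 6), cursors c1@4 c2@5, authorship ......
After op 3 (move_right): buffer="xinfeb" (len 6), cursors c1@5 c2@6, authorship ......
After op 4 (insert('j')): buffer="xinfejbj" (len 8), cursors c1@6 c2@8, authorship .....1.2
After op 5 (move_left): buffer="xinfejbj" (len 8), cursors c1@5 c2@7, authorship .....1.2
After op 6 (delete): buffer="xinfjj" (len 6), cursors c1@4 c2@5, authorship ....12
After op 7 (insert('q')): buffer="xinfqjqj" (len 8), cursors c1@5 c2@7, authorship ....1122
After op 8 (move_left): buffer="xinfqjqj" (len 8), cursors c1@4 c2@6, authorship ....1122

Answer: 4 6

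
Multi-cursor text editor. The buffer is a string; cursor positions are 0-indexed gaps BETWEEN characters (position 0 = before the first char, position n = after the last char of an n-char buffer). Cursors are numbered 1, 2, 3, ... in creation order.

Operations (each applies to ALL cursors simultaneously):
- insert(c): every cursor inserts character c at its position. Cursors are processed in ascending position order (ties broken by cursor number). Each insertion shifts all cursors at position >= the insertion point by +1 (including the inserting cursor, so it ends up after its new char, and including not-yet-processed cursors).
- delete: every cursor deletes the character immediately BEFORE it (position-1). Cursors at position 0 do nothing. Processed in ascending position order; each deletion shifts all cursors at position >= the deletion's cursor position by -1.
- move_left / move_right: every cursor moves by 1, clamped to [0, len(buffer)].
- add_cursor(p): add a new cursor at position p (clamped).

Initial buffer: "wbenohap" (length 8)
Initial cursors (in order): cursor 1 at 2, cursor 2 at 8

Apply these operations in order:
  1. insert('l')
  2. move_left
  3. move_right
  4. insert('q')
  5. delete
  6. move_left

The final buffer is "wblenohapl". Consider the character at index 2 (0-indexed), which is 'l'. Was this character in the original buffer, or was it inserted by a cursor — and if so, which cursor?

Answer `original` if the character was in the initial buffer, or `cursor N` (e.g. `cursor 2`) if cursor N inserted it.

Answer: cursor 1

Derivation:
After op 1 (insert('l')): buffer="wblenohapl" (len 10), cursors c1@3 c2@10, authorship ..1......2
After op 2 (move_left): buffer="wblenohapl" (len 10), cursors c1@2 c2@9, authorship ..1......2
After op 3 (move_right): buffer="wblenohapl" (len 10), cursors c1@3 c2@10, authorship ..1......2
After op 4 (insert('q')): buffer="wblqenohaplq" (len 12), cursors c1@4 c2@12, authorship ..11......22
After op 5 (delete): buffer="wblenohapl" (len 10), cursors c1@3 c2@10, authorship ..1......2
After op 6 (move_left): buffer="wblenohapl" (len 10), cursors c1@2 c2@9, authorship ..1......2
Authorship (.=original, N=cursor N): . . 1 . . . . . . 2
Index 2: author = 1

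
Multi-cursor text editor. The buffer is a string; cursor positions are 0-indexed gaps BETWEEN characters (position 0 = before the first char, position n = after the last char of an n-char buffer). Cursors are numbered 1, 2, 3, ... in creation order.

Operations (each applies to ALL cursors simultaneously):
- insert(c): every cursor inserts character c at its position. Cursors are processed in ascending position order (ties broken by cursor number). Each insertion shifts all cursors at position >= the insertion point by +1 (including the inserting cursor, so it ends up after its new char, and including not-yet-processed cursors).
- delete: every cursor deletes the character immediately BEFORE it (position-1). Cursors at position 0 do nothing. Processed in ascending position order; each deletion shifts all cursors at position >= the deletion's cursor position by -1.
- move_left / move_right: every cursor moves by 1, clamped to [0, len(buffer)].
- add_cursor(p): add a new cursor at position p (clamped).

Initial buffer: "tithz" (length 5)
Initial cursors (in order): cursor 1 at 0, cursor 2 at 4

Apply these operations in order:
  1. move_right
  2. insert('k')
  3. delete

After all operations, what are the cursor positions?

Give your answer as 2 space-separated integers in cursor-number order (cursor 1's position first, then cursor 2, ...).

After op 1 (move_right): buffer="tithz" (len 5), cursors c1@1 c2@5, authorship .....
After op 2 (insert('k')): buffer="tkithzk" (len 7), cursors c1@2 c2@7, authorship .1....2
After op 3 (delete): buffer="tithz" (len 5), cursors c1@1 c2@5, authorship .....

Answer: 1 5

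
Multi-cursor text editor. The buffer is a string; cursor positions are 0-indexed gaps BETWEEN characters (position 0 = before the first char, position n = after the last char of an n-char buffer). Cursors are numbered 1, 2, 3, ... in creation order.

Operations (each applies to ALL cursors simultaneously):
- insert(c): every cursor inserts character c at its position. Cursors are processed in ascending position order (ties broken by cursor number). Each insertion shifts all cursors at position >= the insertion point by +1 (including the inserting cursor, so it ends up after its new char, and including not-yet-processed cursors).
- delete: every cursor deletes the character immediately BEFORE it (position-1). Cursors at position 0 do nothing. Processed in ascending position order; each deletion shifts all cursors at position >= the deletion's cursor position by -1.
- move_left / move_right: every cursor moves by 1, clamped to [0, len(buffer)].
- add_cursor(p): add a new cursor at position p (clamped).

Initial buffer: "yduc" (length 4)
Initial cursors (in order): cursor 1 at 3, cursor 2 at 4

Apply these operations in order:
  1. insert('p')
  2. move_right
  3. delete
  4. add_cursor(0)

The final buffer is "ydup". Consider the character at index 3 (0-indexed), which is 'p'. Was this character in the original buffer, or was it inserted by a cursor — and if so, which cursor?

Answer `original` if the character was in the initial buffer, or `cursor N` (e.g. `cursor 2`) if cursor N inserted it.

After op 1 (insert('p')): buffer="ydupcp" (len 6), cursors c1@4 c2@6, authorship ...1.2
After op 2 (move_right): buffer="ydupcp" (len 6), cursors c1@5 c2@6, authorship ...1.2
After op 3 (delete): buffer="ydup" (len 4), cursors c1@4 c2@4, authorship ...1
After op 4 (add_cursor(0)): buffer="ydup" (len 4), cursors c3@0 c1@4 c2@4, authorship ...1
Authorship (.=original, N=cursor N): . . . 1
Index 3: author = 1

Answer: cursor 1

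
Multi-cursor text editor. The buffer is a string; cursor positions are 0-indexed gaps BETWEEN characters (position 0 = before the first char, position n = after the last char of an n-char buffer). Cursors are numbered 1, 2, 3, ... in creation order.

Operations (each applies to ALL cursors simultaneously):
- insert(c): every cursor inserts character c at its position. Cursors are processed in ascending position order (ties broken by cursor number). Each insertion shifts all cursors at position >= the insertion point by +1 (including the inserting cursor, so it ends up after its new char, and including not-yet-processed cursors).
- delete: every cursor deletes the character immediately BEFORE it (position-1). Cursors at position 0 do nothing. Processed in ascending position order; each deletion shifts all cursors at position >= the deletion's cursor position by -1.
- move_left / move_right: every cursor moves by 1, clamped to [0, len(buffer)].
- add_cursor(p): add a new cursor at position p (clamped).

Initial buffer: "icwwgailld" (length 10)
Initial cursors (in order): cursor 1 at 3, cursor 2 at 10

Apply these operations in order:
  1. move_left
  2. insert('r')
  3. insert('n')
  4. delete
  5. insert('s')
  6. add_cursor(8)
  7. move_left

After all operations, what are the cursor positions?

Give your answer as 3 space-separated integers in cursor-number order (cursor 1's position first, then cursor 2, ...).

Answer: 3 12 7

Derivation:
After op 1 (move_left): buffer="icwwgailld" (len 10), cursors c1@2 c2@9, authorship ..........
After op 2 (insert('r')): buffer="icrwwgaillrd" (len 12), cursors c1@3 c2@11, authorship ..1.......2.
After op 3 (insert('n')): buffer="icrnwwgaillrnd" (len 14), cursors c1@4 c2@13, authorship ..11.......22.
After op 4 (delete): buffer="icrwwgaillrd" (len 12), cursors c1@3 c2@11, authorship ..1.......2.
After op 5 (insert('s')): buffer="icrswwgaillrsd" (len 14), cursors c1@4 c2@13, authorship ..11.......22.
After op 6 (add_cursor(8)): buffer="icrswwgaillrsd" (len 14), cursors c1@4 c3@8 c2@13, authorship ..11.......22.
After op 7 (move_left): buffer="icrswwgaillrsd" (len 14), cursors c1@3 c3@7 c2@12, authorship ..11.......22.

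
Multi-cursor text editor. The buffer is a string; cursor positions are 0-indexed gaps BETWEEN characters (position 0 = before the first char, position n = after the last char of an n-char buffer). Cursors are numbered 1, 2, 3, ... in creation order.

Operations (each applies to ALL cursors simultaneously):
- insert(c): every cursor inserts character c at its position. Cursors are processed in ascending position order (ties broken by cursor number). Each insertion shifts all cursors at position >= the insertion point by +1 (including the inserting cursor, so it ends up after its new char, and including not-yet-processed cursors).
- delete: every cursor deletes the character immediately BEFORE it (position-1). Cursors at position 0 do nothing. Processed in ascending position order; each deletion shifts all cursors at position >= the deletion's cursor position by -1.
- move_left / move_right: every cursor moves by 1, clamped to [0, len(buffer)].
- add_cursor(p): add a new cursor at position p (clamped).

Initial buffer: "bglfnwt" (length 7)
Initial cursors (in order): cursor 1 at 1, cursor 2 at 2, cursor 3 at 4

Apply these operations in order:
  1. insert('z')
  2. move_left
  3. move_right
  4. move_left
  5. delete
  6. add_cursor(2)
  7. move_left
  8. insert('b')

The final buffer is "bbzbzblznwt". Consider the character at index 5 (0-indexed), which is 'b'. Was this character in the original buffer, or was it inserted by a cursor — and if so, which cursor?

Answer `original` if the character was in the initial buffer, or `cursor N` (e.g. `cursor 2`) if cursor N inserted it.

After op 1 (insert('z')): buffer="bzgzlfznwt" (len 10), cursors c1@2 c2@4 c3@7, authorship .1.2..3...
After op 2 (move_left): buffer="bzgzlfznwt" (len 10), cursors c1@1 c2@3 c3@6, authorship .1.2..3...
After op 3 (move_right): buffer="bzgzlfznwt" (len 10), cursors c1@2 c2@4 c3@7, authorship .1.2..3...
After op 4 (move_left): buffer="bzgzlfznwt" (len 10), cursors c1@1 c2@3 c3@6, authorship .1.2..3...
After op 5 (delete): buffer="zzlznwt" (len 7), cursors c1@0 c2@1 c3@3, authorship 12.3...
After op 6 (add_cursor(2)): buffer="zzlznwt" (len 7), cursors c1@0 c2@1 c4@2 c3@3, authorship 12.3...
After op 7 (move_left): buffer="zzlznwt" (len 7), cursors c1@0 c2@0 c4@1 c3@2, authorship 12.3...
After op 8 (insert('b')): buffer="bbzbzblznwt" (len 11), cursors c1@2 c2@2 c4@4 c3@6, authorship 121423.3...
Authorship (.=original, N=cursor N): 1 2 1 4 2 3 . 3 . . .
Index 5: author = 3

Answer: cursor 3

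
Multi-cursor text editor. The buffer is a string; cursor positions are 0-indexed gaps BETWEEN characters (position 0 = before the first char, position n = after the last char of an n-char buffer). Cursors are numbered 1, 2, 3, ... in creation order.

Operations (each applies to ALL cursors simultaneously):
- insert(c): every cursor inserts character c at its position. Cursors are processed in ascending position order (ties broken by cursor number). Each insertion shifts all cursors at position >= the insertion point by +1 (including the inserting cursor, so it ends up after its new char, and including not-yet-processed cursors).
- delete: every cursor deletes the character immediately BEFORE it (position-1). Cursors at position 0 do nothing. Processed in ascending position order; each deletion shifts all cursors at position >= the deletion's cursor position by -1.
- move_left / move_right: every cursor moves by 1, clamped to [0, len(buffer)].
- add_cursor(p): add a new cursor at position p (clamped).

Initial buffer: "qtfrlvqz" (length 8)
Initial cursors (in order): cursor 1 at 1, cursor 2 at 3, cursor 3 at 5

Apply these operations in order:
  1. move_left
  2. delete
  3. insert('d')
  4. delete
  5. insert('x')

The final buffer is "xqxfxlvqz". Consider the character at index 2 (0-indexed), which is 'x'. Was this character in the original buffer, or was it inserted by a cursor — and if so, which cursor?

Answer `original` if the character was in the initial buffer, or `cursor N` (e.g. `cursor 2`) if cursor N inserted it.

Answer: cursor 2

Derivation:
After op 1 (move_left): buffer="qtfrlvqz" (len 8), cursors c1@0 c2@2 c3@4, authorship ........
After op 2 (delete): buffer="qflvqz" (len 6), cursors c1@0 c2@1 c3@2, authorship ......
After op 3 (insert('d')): buffer="dqdfdlvqz" (len 9), cursors c1@1 c2@3 c3@5, authorship 1.2.3....
After op 4 (delete): buffer="qflvqz" (len 6), cursors c1@0 c2@1 c3@2, authorship ......
After op 5 (insert('x')): buffer="xqxfxlvqz" (len 9), cursors c1@1 c2@3 c3@5, authorship 1.2.3....
Authorship (.=original, N=cursor N): 1 . 2 . 3 . . . .
Index 2: author = 2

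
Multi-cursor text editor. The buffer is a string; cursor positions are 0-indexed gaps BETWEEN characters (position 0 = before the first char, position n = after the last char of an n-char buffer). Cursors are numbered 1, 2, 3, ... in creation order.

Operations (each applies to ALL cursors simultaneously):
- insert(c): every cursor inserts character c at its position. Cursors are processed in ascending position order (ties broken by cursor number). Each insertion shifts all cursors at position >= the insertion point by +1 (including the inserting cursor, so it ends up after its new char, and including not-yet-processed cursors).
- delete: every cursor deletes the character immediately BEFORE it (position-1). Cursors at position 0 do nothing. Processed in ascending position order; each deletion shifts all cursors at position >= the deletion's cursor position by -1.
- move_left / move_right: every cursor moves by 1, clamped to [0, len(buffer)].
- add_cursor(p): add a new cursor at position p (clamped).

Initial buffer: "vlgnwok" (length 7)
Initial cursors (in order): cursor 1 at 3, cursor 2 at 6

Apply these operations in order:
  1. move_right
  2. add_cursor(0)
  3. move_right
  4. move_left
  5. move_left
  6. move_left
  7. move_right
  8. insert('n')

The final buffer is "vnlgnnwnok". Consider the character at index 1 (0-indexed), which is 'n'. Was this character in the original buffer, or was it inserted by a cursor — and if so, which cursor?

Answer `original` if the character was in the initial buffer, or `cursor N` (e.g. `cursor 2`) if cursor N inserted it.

Answer: cursor 3

Derivation:
After op 1 (move_right): buffer="vlgnwok" (len 7), cursors c1@4 c2@7, authorship .......
After op 2 (add_cursor(0)): buffer="vlgnwok" (len 7), cursors c3@0 c1@4 c2@7, authorship .......
After op 3 (move_right): buffer="vlgnwok" (len 7), cursors c3@1 c1@5 c2@7, authorship .......
After op 4 (move_left): buffer="vlgnwok" (len 7), cursors c3@0 c1@4 c2@6, authorship .......
After op 5 (move_left): buffer="vlgnwok" (len 7), cursors c3@0 c1@3 c2@5, authorship .......
After op 6 (move_left): buffer="vlgnwok" (len 7), cursors c3@0 c1@2 c2@4, authorship .......
After op 7 (move_right): buffer="vlgnwok" (len 7), cursors c3@1 c1@3 c2@5, authorship .......
After op 8 (insert('n')): buffer="vnlgnnwnok" (len 10), cursors c3@2 c1@5 c2@8, authorship .3..1..2..
Authorship (.=original, N=cursor N): . 3 . . 1 . . 2 . .
Index 1: author = 3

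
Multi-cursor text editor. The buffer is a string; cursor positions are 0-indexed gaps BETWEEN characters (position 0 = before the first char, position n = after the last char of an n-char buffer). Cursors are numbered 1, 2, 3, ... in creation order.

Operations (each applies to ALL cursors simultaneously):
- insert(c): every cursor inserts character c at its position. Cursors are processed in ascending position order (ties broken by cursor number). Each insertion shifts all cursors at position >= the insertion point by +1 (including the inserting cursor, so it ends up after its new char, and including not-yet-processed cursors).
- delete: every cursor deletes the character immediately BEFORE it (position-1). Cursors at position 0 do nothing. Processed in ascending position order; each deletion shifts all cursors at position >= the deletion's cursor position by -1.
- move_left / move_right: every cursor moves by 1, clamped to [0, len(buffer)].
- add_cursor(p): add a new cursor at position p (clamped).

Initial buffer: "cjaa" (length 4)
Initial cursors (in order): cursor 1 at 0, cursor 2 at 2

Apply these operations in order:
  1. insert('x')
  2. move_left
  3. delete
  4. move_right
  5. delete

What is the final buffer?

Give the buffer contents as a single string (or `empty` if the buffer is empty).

After op 1 (insert('x')): buffer="xcjxaa" (len 6), cursors c1@1 c2@4, authorship 1..2..
After op 2 (move_left): buffer="xcjxaa" (len 6), cursors c1@0 c2@3, authorship 1..2..
After op 3 (delete): buffer="xcxaa" (len 5), cursors c1@0 c2@2, authorship 1.2..
After op 4 (move_right): buffer="xcxaa" (len 5), cursors c1@1 c2@3, authorship 1.2..
After op 5 (delete): buffer="caa" (len 3), cursors c1@0 c2@1, authorship ...

Answer: caa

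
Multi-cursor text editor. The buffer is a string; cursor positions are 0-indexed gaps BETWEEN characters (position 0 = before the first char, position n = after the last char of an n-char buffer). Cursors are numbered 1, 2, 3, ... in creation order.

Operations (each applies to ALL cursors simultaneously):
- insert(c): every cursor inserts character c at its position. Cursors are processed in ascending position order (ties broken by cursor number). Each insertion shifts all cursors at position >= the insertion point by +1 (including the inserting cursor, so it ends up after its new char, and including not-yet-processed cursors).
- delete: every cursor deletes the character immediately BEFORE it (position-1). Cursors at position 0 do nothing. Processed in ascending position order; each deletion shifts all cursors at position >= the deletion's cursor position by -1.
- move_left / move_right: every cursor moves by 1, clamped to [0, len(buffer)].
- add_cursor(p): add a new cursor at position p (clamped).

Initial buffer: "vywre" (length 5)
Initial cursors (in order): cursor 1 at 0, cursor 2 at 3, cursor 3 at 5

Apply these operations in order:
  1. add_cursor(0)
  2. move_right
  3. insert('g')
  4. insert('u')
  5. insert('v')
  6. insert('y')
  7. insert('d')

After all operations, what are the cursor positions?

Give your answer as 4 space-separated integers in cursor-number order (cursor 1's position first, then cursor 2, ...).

After op 1 (add_cursor(0)): buffer="vywre" (len 5), cursors c1@0 c4@0 c2@3 c3@5, authorship .....
After op 2 (move_right): buffer="vywre" (len 5), cursors c1@1 c4@1 c2@4 c3@5, authorship .....
After op 3 (insert('g')): buffer="vggywrgeg" (len 9), cursors c1@3 c4@3 c2@7 c3@9, authorship .14...2.3
After op 4 (insert('u')): buffer="vgguuywrguegu" (len 13), cursors c1@5 c4@5 c2@10 c3@13, authorship .1414...22.33
After op 5 (insert('v')): buffer="vgguuvvywrguveguv" (len 17), cursors c1@7 c4@7 c2@13 c3@17, authorship .141414...222.333
After op 6 (insert('y')): buffer="vgguuvvyyywrguvyeguvy" (len 21), cursors c1@9 c4@9 c2@16 c3@21, authorship .14141414...2222.3333
After op 7 (insert('d')): buffer="vgguuvvyyddywrguvydeguvyd" (len 25), cursors c1@11 c4@11 c2@19 c3@25, authorship .1414141414...22222.33333

Answer: 11 19 25 11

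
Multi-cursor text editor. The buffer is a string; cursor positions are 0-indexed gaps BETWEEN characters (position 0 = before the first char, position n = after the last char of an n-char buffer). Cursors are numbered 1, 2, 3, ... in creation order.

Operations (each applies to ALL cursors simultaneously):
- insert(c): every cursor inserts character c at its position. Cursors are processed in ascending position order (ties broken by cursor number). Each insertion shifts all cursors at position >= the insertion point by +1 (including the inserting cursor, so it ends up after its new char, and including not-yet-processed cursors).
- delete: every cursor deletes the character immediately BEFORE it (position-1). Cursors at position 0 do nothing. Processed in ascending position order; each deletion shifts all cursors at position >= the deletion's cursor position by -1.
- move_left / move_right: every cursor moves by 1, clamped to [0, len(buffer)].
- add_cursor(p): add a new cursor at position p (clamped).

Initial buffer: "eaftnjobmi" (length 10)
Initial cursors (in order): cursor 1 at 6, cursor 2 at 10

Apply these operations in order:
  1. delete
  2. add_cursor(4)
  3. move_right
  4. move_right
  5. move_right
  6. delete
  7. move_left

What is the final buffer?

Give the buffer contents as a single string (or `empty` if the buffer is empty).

Answer: eaftn

Derivation:
After op 1 (delete): buffer="eaftnobm" (len 8), cursors c1@5 c2@8, authorship ........
After op 2 (add_cursor(4)): buffer="eaftnobm" (len 8), cursors c3@4 c1@5 c2@8, authorship ........
After op 3 (move_right): buffer="eaftnobm" (len 8), cursors c3@5 c1@6 c2@8, authorship ........
After op 4 (move_right): buffer="eaftnobm" (len 8), cursors c3@6 c1@7 c2@8, authorship ........
After op 5 (move_right): buffer="eaftnobm" (len 8), cursors c3@7 c1@8 c2@8, authorship ........
After op 6 (delete): buffer="eaftn" (len 5), cursors c1@5 c2@5 c3@5, authorship .....
After op 7 (move_left): buffer="eaftn" (len 5), cursors c1@4 c2@4 c3@4, authorship .....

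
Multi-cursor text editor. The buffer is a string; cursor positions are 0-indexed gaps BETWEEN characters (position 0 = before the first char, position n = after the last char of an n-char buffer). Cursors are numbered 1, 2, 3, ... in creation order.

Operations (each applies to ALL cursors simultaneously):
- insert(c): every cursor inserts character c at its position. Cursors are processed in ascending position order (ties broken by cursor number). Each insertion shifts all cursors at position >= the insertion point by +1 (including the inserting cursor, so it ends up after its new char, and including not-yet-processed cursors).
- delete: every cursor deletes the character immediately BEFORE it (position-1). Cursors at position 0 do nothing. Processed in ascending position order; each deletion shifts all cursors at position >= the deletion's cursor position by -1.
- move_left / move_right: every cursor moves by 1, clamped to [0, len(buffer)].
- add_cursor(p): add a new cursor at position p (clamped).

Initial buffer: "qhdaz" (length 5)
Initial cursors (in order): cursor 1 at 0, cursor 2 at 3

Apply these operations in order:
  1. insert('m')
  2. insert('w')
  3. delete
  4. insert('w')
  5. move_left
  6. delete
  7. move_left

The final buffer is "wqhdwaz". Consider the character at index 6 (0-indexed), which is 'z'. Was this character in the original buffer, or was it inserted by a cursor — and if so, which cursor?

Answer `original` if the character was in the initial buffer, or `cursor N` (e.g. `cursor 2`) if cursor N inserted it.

After op 1 (insert('m')): buffer="mqhdmaz" (len 7), cursors c1@1 c2@5, authorship 1...2..
After op 2 (insert('w')): buffer="mwqhdmwaz" (len 9), cursors c1@2 c2@7, authorship 11...22..
After op 3 (delete): buffer="mqhdmaz" (len 7), cursors c1@1 c2@5, authorship 1...2..
After op 4 (insert('w')): buffer="mwqhdmwaz" (len 9), cursors c1@2 c2@7, authorship 11...22..
After op 5 (move_left): buffer="mwqhdmwaz" (len 9), cursors c1@1 c2@6, authorship 11...22..
After op 6 (delete): buffer="wqhdwaz" (len 7), cursors c1@0 c2@4, authorship 1...2..
After op 7 (move_left): buffer="wqhdwaz" (len 7), cursors c1@0 c2@3, authorship 1...2..
Authorship (.=original, N=cursor N): 1 . . . 2 . .
Index 6: author = original

Answer: original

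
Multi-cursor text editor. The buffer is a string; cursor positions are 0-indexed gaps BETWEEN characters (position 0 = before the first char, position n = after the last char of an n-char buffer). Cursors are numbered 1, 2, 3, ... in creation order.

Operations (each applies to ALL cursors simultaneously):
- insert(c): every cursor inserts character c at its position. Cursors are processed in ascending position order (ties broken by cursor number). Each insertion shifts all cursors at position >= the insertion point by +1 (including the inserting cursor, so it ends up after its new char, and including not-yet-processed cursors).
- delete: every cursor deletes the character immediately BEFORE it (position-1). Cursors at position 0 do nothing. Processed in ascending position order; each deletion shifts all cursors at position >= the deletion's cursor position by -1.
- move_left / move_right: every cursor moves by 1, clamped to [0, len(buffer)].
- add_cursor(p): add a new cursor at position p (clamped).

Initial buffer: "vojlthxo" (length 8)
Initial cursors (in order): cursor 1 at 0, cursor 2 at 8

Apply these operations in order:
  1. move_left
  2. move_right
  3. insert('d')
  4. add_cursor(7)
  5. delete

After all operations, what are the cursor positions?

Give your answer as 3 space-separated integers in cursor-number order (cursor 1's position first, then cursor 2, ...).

Answer: 1 7 5

Derivation:
After op 1 (move_left): buffer="vojlthxo" (len 8), cursors c1@0 c2@7, authorship ........
After op 2 (move_right): buffer="vojlthxo" (len 8), cursors c1@1 c2@8, authorship ........
After op 3 (insert('d')): buffer="vdojlthxod" (len 10), cursors c1@2 c2@10, authorship .1.......2
After op 4 (add_cursor(7)): buffer="vdojlthxod" (len 10), cursors c1@2 c3@7 c2@10, authorship .1.......2
After op 5 (delete): buffer="vojltxo" (len 7), cursors c1@1 c3@5 c2@7, authorship .......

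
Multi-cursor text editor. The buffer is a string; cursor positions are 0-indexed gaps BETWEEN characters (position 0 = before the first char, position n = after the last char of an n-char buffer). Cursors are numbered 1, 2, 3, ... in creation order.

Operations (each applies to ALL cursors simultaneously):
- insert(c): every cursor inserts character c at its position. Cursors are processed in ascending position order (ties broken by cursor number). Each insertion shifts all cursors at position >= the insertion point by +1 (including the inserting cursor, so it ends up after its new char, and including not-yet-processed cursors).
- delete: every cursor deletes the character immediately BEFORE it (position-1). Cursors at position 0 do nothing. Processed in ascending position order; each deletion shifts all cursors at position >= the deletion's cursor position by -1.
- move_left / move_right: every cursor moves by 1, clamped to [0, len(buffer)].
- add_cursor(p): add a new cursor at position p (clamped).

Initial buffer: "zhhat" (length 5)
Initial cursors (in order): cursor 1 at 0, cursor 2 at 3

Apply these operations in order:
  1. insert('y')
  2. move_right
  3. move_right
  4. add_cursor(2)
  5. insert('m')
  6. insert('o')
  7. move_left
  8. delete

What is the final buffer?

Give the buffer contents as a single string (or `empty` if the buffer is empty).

After op 1 (insert('y')): buffer="yzhhyat" (len 7), cursors c1@1 c2@5, authorship 1...2..
After op 2 (move_right): buffer="yzhhyat" (len 7), cursors c1@2 c2@6, authorship 1...2..
After op 3 (move_right): buffer="yzhhyat" (len 7), cursors c1@3 c2@7, authorship 1...2..
After op 4 (add_cursor(2)): buffer="yzhhyat" (len 7), cursors c3@2 c1@3 c2@7, authorship 1...2..
After op 5 (insert('m')): buffer="yzmhmhyatm" (len 10), cursors c3@3 c1@5 c2@10, authorship 1.3.1.2..2
After op 6 (insert('o')): buffer="yzmohmohyatmo" (len 13), cursors c3@4 c1@7 c2@13, authorship 1.33.11.2..22
After op 7 (move_left): buffer="yzmohmohyatmo" (len 13), cursors c3@3 c1@6 c2@12, authorship 1.33.11.2..22
After op 8 (delete): buffer="yzohohyato" (len 10), cursors c3@2 c1@4 c2@9, authorship 1.3.1.2..2

Answer: yzohohyato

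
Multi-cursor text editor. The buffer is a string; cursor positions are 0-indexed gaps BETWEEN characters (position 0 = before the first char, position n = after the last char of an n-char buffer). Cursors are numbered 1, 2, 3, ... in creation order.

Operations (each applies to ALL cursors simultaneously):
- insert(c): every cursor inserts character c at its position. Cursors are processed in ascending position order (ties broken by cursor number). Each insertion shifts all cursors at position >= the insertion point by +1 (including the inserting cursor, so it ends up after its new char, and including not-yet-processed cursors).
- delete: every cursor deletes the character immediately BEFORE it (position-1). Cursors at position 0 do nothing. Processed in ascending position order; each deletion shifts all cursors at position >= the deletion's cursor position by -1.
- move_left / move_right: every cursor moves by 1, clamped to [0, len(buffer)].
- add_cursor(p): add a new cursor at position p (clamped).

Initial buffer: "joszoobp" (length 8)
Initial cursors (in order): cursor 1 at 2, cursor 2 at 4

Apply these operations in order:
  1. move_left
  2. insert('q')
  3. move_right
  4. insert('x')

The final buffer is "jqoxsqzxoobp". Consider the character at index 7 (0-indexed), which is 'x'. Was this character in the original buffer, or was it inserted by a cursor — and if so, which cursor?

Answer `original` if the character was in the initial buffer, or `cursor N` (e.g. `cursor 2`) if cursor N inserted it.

Answer: cursor 2

Derivation:
After op 1 (move_left): buffer="joszoobp" (len 8), cursors c1@1 c2@3, authorship ........
After op 2 (insert('q')): buffer="jqosqzoobp" (len 10), cursors c1@2 c2@5, authorship .1..2.....
After op 3 (move_right): buffer="jqosqzoobp" (len 10), cursors c1@3 c2@6, authorship .1..2.....
After op 4 (insert('x')): buffer="jqoxsqzxoobp" (len 12), cursors c1@4 c2@8, authorship .1.1.2.2....
Authorship (.=original, N=cursor N): . 1 . 1 . 2 . 2 . . . .
Index 7: author = 2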